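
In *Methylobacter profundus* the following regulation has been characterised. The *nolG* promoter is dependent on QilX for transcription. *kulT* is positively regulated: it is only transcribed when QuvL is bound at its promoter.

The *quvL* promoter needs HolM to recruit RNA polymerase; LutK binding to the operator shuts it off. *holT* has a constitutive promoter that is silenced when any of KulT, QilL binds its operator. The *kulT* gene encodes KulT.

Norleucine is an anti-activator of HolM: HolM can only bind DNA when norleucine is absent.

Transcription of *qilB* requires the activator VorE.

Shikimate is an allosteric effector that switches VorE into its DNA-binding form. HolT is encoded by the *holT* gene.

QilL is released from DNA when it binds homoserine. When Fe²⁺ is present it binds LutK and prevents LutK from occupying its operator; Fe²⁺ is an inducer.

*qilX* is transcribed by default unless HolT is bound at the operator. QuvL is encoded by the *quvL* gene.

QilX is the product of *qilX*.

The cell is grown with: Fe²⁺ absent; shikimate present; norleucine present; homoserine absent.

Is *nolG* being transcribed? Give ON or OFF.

Norleucine is present, so HolM is inactive.
Fe²⁺ is absent, so LutK is active.
With repressor LutK bound, *quvL* is not transcribed.
So QuvL is not produced.
Required activator QuvL is absent, so *kulT* is not transcribed.
So KulT is not produced.
Homoserine is absent, so QilL is active.
With repressor QilL bound, *holT* is not transcribed.
So HolT is not produced.
With no repressor bound, *qilX* is transcribed.
So QilX is produced and active.
No repressor is bound and QilX is active, so *nolG* is transcribed.

ON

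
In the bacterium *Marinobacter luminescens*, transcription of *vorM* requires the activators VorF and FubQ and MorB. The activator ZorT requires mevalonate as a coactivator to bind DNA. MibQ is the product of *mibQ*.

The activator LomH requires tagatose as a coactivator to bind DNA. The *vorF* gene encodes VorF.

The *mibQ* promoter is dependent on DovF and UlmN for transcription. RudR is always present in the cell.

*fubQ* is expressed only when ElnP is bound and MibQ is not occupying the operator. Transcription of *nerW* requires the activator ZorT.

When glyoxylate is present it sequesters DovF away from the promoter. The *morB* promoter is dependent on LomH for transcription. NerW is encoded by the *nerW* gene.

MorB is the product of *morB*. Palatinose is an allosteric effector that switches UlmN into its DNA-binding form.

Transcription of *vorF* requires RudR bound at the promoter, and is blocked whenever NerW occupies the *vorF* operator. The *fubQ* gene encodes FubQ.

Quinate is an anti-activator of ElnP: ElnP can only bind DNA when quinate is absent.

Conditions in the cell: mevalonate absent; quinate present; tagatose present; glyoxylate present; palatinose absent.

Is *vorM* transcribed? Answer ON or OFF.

OFF

Mevalonate is absent, so ZorT is inactive.
Required activator ZorT is absent, so *nerW* is not transcribed.
So NerW is not produced.
RudR is produced constitutively and is active.
No repressor is bound and RudR is active, so *vorF* is transcribed.
So VorF is produced and active.
Quinate is present, so ElnP is inactive.
Glyoxylate is present, so DovF is inactive.
Palatinose is absent, so UlmN is inactive.
Required activator DovF is absent, so *mibQ* is not transcribed.
So MibQ is not produced.
Required activator ElnP is absent, so *fubQ* is not transcribed.
So FubQ is not produced.
Tagatose is present, so LomH is active.
No repressor is bound and LomH is active, so *morB* is transcribed.
So MorB is produced and active.
Required activator FubQ is absent, so *vorM* is not transcribed.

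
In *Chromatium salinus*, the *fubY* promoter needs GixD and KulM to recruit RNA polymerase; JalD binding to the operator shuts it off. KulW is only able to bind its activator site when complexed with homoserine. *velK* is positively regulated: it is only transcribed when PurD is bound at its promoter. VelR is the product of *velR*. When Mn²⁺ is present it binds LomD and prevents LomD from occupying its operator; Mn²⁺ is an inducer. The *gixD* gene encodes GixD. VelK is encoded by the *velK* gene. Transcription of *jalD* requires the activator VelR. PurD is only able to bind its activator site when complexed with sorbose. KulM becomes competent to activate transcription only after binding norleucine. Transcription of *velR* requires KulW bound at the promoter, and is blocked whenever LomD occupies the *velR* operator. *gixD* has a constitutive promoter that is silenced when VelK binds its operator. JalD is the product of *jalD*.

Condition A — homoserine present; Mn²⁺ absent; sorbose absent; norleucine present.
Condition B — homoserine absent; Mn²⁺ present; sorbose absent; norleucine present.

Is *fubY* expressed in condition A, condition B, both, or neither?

Condition A:
Homoserine is present, so KulW is active.
Mn²⁺ is absent, so LomD is active.
With repressor LomD bound, *velR* is not transcribed.
So VelR is not produced.
Required activator VelR is absent, so *jalD* is not transcribed.
So JalD is not produced.
Sorbose is absent, so PurD is inactive.
Required activator PurD is absent, so *velK* is not transcribed.
So VelK is not produced.
With no repressor bound, *gixD* is transcribed.
So GixD is produced and active.
Norleucine is present, so KulM is active.
No repressor is bound and GixD and KulM are active, so *fubY* is transcribed.
→ *fubY* is ON in A.
Condition B:
Homoserine is absent, so KulW is inactive.
Mn²⁺ is present, so LomD is inactive.
Required activator KulW is absent, so *velR* is not transcribed.
So VelR is not produced.
Required activator VelR is absent, so *jalD* is not transcribed.
So JalD is not produced.
Sorbose is absent, so PurD is inactive.
Required activator PurD is absent, so *velK* is not transcribed.
So VelK is not produced.
With no repressor bound, *gixD* is transcribed.
So GixD is produced and active.
Norleucine is present, so KulM is active.
No repressor is bound and GixD and KulM are active, so *fubY* is transcribed.
→ *fubY* is ON in B.

both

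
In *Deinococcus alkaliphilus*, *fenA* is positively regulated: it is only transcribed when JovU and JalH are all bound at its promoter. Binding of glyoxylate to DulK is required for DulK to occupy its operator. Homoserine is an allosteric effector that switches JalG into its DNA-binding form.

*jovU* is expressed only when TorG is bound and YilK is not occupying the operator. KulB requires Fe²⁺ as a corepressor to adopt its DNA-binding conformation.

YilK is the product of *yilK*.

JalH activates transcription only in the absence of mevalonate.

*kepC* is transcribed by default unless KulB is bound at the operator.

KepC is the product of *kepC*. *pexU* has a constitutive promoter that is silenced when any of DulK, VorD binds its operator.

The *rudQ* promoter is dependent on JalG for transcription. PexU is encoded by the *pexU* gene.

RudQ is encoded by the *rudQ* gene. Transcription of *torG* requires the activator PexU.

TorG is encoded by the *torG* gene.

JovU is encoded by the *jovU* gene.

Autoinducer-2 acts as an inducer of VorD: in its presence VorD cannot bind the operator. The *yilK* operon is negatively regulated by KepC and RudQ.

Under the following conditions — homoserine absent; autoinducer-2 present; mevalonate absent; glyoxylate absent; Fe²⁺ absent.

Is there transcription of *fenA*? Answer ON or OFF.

ON

Fe²⁺ is absent, so KulB is inactive.
With no repressor bound, *kepC* is transcribed.
So KepC is produced and active.
Homoserine is absent, so JalG is inactive.
Required activator JalG is absent, so *rudQ* is not transcribed.
So RudQ is not produced.
With repressor KepC bound, *yilK* is not transcribed.
So YilK is not produced.
Glyoxylate is absent, so DulK is inactive.
Autoinducer-2 is present, so VorD is inactive.
With no repressor bound, *pexU* is transcribed.
So PexU is produced and active.
No repressor is bound and PexU is active, so *torG* is transcribed.
So TorG is produced and active.
No repressor is bound and TorG is active, so *jovU* is transcribed.
So JovU is produced and active.
Mevalonate is absent, so JalH is active.
No repressor is bound and JovU and JalH are active, so *fenA* is transcribed.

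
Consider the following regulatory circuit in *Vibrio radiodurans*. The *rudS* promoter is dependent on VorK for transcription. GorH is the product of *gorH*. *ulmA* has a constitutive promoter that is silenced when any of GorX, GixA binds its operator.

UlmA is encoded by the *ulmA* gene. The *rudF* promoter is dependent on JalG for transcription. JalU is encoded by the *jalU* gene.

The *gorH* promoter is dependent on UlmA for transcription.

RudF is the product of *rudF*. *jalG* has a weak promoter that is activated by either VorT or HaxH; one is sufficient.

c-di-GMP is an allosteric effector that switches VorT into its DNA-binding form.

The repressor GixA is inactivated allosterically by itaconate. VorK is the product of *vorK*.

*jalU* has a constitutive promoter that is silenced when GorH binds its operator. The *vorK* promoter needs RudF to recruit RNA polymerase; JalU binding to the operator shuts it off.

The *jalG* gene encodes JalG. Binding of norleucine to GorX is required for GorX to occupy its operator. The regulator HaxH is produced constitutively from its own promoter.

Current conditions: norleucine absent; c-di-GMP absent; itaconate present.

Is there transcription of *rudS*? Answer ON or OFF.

ON

Norleucine is absent, so GorX is inactive.
Itaconate is present, so GixA is inactive.
With no repressor bound, *ulmA* is transcribed.
So UlmA is produced and active.
No repressor is bound and UlmA is active, so *gorH* is transcribed.
So GorH is produced and active.
With repressor GorH bound, *jalU* is not transcribed.
So JalU is not produced.
c-di-GMP is absent, so VorT is inactive.
HaxH is produced constitutively and is active.
Activator HaxH is present, so *jalG* is transcribed.
So JalG is produced and active.
No repressor is bound and JalG is active, so *rudF* is transcribed.
So RudF is produced and active.
No repressor is bound and RudF is active, so *vorK* is transcribed.
So VorK is produced and active.
No repressor is bound and VorK is active, so *rudS* is transcribed.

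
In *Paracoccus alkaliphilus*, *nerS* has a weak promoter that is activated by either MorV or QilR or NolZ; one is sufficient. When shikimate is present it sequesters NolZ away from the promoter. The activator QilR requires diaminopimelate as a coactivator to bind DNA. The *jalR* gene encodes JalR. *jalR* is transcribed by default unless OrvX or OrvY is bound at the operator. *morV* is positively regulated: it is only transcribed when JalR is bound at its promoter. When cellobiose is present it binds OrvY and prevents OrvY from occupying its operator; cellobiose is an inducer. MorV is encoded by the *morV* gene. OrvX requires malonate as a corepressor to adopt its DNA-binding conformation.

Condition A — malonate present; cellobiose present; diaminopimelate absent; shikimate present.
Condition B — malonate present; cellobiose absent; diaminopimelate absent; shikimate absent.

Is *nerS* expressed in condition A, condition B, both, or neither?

B only

Condition A:
Malonate is present, so OrvX is active.
Cellobiose is present, so OrvY is inactive.
With repressor OrvX bound, *jalR* is not transcribed.
So JalR is not produced.
Required activator JalR is absent, so *morV* is not transcribed.
So MorV is not produced.
Diaminopimelate is absent, so QilR is inactive.
Shikimate is present, so NolZ is inactive.
No activator is available at the *nerS* promoter, so *nerS* is not transcribed.
→ *nerS* is OFF in A.
Condition B:
Malonate is present, so OrvX is active.
Cellobiose is absent, so OrvY is active.
With repressor OrvX bound, *jalR* is not transcribed.
So JalR is not produced.
Required activator JalR is absent, so *morV* is not transcribed.
So MorV is not produced.
Diaminopimelate is absent, so QilR is inactive.
Shikimate is absent, so NolZ is active.
Activator NolZ is present, so *nerS* is transcribed.
→ *nerS* is ON in B.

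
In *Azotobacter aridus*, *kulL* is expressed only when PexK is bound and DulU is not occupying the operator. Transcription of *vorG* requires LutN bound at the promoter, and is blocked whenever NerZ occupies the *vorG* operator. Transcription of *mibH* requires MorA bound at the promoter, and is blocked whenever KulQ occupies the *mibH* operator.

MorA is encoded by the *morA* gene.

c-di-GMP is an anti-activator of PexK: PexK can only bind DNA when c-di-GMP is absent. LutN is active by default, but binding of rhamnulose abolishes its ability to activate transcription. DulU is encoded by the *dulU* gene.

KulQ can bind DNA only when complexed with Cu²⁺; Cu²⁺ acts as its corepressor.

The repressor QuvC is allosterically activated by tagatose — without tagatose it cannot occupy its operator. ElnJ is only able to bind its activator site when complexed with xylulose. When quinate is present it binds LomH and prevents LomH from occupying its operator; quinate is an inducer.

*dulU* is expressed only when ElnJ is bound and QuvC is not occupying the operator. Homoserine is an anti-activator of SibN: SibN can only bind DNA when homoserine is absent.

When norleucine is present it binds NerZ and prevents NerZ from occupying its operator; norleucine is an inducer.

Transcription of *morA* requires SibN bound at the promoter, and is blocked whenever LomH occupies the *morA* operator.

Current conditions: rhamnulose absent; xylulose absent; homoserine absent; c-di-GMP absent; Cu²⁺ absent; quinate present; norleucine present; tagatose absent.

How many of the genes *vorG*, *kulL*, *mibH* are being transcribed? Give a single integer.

3

Rhamnulose is absent, so LutN is active.
Norleucine is present, so NerZ is inactive.
No repressor is bound and LutN is active, so *vorG* is transcribed.
→ *vorG* is ON.
Xylulose is absent, so ElnJ is inactive.
Tagatose is absent, so QuvC is inactive.
Required activator ElnJ is absent, so *dulU* is not transcribed.
So DulU is not produced.
c-di-GMP is absent, so PexK is active.
No repressor is bound and PexK is active, so *kulL* is transcribed.
→ *kulL* is ON.
Cu²⁺ is absent, so KulQ is inactive.
Homoserine is absent, so SibN is active.
Quinate is present, so LomH is inactive.
No repressor is bound and SibN is active, so *morA* is transcribed.
So MorA is produced and active.
No repressor is bound and MorA is active, so *mibH* is transcribed.
→ *mibH* is ON.
3 of the 3 genes are transcribed.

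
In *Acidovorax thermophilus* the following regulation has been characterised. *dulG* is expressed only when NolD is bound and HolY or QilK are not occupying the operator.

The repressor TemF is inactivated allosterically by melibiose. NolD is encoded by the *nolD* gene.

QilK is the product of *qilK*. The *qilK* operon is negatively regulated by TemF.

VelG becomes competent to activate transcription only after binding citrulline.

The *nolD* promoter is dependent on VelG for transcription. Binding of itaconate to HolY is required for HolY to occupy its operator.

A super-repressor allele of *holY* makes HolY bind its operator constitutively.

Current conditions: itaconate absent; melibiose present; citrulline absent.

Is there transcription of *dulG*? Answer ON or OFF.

Citrulline is absent, so VelG is inactive.
Required activator VelG is absent, so *nolD* is not transcribed.
So NolD is not produced.
HolY is constitutively active in this strain.
Melibiose is present, so TemF is inactive.
With no repressor bound, *qilK* is transcribed.
So QilK is produced and active.
With repressor HolY bound, *dulG* is not transcribed.

OFF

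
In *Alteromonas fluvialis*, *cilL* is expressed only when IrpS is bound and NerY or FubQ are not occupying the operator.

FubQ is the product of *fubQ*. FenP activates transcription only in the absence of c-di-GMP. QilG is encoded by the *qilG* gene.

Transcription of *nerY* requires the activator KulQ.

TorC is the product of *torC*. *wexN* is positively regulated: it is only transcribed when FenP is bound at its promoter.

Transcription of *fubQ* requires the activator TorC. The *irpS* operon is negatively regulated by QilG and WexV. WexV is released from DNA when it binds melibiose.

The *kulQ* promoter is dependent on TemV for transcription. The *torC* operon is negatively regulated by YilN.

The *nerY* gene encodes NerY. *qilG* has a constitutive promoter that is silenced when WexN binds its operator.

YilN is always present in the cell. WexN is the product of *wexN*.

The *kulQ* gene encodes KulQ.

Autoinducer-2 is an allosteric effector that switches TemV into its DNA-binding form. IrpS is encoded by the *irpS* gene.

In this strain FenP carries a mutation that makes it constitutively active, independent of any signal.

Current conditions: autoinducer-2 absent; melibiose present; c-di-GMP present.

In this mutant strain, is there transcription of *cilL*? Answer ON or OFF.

ON

Autoinducer-2 is absent, so TemV is inactive.
Required activator TemV is absent, so *kulQ* is not transcribed.
So KulQ is not produced.
Required activator KulQ is absent, so *nerY* is not transcribed.
So NerY is not produced.
YilN is produced constitutively and is active.
With repressor YilN bound, *torC* is not transcribed.
So TorC is not produced.
Required activator TorC is absent, so *fubQ* is not transcribed.
So FubQ is not produced.
FenP is constitutively active in this strain.
No repressor is bound and FenP is active, so *wexN* is transcribed.
So WexN is produced and active.
With repressor WexN bound, *qilG* is not transcribed.
So QilG is not produced.
Melibiose is present, so WexV is inactive.
With no repressor bound, *irpS* is transcribed.
So IrpS is produced and active.
No repressor is bound and IrpS is active, so *cilL* is transcribed.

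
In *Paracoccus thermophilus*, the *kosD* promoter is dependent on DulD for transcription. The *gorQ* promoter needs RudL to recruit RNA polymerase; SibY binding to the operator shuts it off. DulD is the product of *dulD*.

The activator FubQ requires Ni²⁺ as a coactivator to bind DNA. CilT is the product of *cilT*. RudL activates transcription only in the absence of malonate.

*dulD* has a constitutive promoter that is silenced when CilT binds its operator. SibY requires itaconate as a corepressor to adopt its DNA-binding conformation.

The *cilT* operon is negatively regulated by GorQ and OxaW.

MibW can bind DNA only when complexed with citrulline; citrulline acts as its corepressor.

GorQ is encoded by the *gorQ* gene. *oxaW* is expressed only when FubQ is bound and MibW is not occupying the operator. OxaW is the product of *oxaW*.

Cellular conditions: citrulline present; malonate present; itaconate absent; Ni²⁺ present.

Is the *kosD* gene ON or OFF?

Malonate is present, so RudL is inactive.
Itaconate is absent, so SibY is inactive.
Required activator RudL is absent, so *gorQ* is not transcribed.
So GorQ is not produced.
Ni²⁺ is present, so FubQ is active.
Citrulline is present, so MibW is active.
With repressor MibW bound, *oxaW* is not transcribed.
So OxaW is not produced.
With no repressor bound, *cilT* is transcribed.
So CilT is produced and active.
With repressor CilT bound, *dulD* is not transcribed.
So DulD is not produced.
Required activator DulD is absent, so *kosD* is not transcribed.

OFF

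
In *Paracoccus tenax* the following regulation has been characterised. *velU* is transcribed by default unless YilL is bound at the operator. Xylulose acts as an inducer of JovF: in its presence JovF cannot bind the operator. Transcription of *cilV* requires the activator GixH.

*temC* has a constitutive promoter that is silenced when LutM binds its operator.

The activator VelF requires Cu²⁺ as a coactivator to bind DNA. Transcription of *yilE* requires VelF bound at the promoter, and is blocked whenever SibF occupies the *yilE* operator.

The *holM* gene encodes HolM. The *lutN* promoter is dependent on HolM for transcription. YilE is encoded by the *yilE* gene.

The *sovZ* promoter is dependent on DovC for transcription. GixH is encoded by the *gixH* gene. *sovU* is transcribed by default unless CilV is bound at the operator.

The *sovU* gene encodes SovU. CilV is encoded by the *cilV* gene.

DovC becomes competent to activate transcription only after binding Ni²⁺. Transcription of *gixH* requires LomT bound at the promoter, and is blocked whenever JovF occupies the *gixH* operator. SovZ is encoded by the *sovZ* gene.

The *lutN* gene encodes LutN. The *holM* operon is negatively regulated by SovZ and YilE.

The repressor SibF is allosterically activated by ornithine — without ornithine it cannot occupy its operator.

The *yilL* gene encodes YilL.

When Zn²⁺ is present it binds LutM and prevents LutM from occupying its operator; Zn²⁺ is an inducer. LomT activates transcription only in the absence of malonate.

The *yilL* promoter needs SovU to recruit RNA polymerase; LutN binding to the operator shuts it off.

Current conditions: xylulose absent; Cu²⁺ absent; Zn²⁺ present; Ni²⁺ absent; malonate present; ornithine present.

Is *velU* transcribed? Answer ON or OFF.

ON

Xylulose is absent, so JovF is active.
Malonate is present, so LomT is inactive.
With repressor JovF bound, *gixH* is not transcribed.
So GixH is not produced.
Required activator GixH is absent, so *cilV* is not transcribed.
So CilV is not produced.
With no repressor bound, *sovU* is transcribed.
So SovU is produced and active.
Ni²⁺ is absent, so DovC is inactive.
Required activator DovC is absent, so *sovZ* is not transcribed.
So SovZ is not produced.
Cu²⁺ is absent, so VelF is inactive.
Ornithine is present, so SibF is active.
With repressor SibF bound, *yilE* is not transcribed.
So YilE is not produced.
With no repressor bound, *holM* is transcribed.
So HolM is produced and active.
No repressor is bound and HolM is active, so *lutN* is transcribed.
So LutN is produced and active.
With repressor LutN bound, *yilL* is not transcribed.
So YilL is not produced.
With no repressor bound, *velU* is transcribed.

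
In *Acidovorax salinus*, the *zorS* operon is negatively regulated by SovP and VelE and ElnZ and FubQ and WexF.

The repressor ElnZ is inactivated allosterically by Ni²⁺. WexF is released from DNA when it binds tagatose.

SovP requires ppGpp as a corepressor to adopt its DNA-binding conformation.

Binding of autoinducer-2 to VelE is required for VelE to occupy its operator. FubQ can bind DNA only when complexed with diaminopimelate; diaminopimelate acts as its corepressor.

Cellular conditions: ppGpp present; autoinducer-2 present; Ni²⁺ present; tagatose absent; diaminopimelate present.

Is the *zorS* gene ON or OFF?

OFF

ppGpp is present, so SovP is active.
Autoinducer-2 is present, so VelE is active.
Ni²⁺ is present, so ElnZ is inactive.
Diaminopimelate is present, so FubQ is active.
Tagatose is absent, so WexF is active.
With repressor SovP bound, *zorS* is not transcribed.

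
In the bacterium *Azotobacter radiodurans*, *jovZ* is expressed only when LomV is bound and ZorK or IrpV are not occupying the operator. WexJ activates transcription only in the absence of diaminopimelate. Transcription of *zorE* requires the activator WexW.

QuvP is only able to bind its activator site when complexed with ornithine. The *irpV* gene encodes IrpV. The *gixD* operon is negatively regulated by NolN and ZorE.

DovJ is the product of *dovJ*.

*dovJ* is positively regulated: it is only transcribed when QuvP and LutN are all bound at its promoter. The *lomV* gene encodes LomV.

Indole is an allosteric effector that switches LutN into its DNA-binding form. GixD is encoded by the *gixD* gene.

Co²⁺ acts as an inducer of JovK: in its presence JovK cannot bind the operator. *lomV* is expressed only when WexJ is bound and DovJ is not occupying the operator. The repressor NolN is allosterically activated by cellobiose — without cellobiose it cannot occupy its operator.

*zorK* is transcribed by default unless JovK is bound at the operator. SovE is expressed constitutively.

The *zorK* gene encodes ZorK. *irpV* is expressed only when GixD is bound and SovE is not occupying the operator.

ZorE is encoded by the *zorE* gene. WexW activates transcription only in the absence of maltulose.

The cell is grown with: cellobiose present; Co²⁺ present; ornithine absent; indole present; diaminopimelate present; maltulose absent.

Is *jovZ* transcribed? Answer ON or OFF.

Ornithine is absent, so QuvP is inactive.
Indole is present, so LutN is active.
Required activator QuvP is absent, so *dovJ* is not transcribed.
So DovJ is not produced.
Diaminopimelate is present, so WexJ is inactive.
Required activator WexJ is absent, so *lomV* is not transcribed.
So LomV is not produced.
Co²⁺ is present, so JovK is inactive.
With no repressor bound, *zorK* is transcribed.
So ZorK is produced and active.
Cellobiose is present, so NolN is active.
Maltulose is absent, so WexW is active.
No repressor is bound and WexW is active, so *zorE* is transcribed.
So ZorE is produced and active.
With repressor NolN bound, *gixD* is not transcribed.
So GixD is not produced.
SovE is produced constitutively and is active.
With repressor SovE bound, *irpV* is not transcribed.
So IrpV is not produced.
With repressor ZorK bound, *jovZ* is not transcribed.

OFF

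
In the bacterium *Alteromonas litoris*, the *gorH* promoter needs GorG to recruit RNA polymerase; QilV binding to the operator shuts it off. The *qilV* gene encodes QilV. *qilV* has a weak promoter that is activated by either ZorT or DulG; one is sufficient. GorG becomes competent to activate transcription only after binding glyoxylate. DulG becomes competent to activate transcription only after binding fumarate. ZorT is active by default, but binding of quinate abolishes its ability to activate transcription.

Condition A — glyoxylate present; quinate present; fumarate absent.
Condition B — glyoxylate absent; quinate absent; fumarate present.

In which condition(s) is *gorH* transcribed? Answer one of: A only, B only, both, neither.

Condition A:
Glyoxylate is present, so GorG is active.
Quinate is present, so ZorT is inactive.
Fumarate is absent, so DulG is inactive.
No activator is available at the *qilV* promoter, so *qilV* is not transcribed.
So QilV is not produced.
No repressor is bound and GorG is active, so *gorH* is transcribed.
→ *gorH* is ON in A.
Condition B:
Glyoxylate is absent, so GorG is inactive.
Quinate is absent, so ZorT is active.
Fumarate is present, so DulG is active.
Activator ZorT is present, so *qilV* is transcribed.
So QilV is produced and active.
With repressor QilV bound, *gorH* is not transcribed.
→ *gorH* is OFF in B.

A only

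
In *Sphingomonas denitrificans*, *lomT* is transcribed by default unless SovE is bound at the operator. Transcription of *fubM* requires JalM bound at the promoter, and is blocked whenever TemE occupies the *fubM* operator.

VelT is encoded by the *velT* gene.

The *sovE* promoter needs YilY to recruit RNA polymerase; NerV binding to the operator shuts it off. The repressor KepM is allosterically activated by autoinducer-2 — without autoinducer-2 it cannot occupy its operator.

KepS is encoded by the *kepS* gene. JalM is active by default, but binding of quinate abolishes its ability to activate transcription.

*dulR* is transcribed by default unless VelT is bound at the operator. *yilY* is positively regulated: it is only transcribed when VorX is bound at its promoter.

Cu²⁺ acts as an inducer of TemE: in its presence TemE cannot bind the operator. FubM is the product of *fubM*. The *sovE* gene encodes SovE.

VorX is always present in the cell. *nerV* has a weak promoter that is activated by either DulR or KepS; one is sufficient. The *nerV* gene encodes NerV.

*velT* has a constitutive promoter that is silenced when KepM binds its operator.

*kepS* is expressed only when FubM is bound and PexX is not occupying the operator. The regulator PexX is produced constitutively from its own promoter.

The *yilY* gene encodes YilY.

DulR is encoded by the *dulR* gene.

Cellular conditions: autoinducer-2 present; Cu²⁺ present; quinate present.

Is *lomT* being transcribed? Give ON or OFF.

ON

Autoinducer-2 is present, so KepM is active.
With repressor KepM bound, *velT* is not transcribed.
So VelT is not produced.
With no repressor bound, *dulR* is transcribed.
So DulR is produced and active.
PexX is produced constitutively and is active.
Cu²⁺ is present, so TemE is inactive.
Quinate is present, so JalM is inactive.
Required activator JalM is absent, so *fubM* is not transcribed.
So FubM is not produced.
With repressor PexX bound, *kepS* is not transcribed.
So KepS is not produced.
Activator DulR is present, so *nerV* is transcribed.
So NerV is produced and active.
VorX is produced constitutively and is active.
No repressor is bound and VorX is active, so *yilY* is transcribed.
So YilY is produced and active.
With repressor NerV bound, *sovE* is not transcribed.
So SovE is not produced.
With no repressor bound, *lomT* is transcribed.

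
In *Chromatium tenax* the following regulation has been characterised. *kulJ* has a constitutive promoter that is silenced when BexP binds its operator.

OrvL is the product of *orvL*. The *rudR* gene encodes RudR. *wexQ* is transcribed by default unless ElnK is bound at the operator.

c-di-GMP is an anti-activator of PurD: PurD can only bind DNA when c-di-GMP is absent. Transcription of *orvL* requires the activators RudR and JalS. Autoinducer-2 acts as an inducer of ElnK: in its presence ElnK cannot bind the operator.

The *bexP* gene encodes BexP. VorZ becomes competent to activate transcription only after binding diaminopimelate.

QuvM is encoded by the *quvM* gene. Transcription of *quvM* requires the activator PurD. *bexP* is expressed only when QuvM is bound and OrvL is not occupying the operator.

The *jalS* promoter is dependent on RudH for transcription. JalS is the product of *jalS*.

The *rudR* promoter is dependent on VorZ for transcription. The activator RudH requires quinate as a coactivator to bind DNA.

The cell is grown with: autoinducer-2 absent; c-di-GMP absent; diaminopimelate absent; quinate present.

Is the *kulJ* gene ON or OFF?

OFF

Diaminopimelate is absent, so VorZ is inactive.
Required activator VorZ is absent, so *rudR* is not transcribed.
So RudR is not produced.
Quinate is present, so RudH is active.
No repressor is bound and RudH is active, so *jalS* is transcribed.
So JalS is produced and active.
Required activator RudR is absent, so *orvL* is not transcribed.
So OrvL is not produced.
c-di-GMP is absent, so PurD is active.
No repressor is bound and PurD is active, so *quvM* is transcribed.
So QuvM is produced and active.
No repressor is bound and QuvM is active, so *bexP* is transcribed.
So BexP is produced and active.
With repressor BexP bound, *kulJ* is not transcribed.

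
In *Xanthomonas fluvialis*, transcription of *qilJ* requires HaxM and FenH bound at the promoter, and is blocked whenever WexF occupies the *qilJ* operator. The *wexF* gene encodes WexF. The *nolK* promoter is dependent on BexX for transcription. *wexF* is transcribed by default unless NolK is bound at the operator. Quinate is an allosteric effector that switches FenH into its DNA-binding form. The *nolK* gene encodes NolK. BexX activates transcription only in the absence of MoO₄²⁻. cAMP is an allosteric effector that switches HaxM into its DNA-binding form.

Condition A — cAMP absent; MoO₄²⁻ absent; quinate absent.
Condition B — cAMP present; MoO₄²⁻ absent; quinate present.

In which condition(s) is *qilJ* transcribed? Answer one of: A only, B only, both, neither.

B only

Condition A:
cAMP is absent, so HaxM is inactive.
MoO₄²⁻ is absent, so BexX is active.
No repressor is bound and BexX is active, so *nolK* is transcribed.
So NolK is produced and active.
With repressor NolK bound, *wexF* is not transcribed.
So WexF is not produced.
Quinate is absent, so FenH is inactive.
Required activator HaxM is absent, so *qilJ* is not transcribed.
→ *qilJ* is OFF in A.
Condition B:
cAMP is present, so HaxM is active.
MoO₄²⁻ is absent, so BexX is active.
No repressor is bound and BexX is active, so *nolK* is transcribed.
So NolK is produced and active.
With repressor NolK bound, *wexF* is not transcribed.
So WexF is not produced.
Quinate is present, so FenH is active.
No repressor is bound and HaxM and FenH are active, so *qilJ* is transcribed.
→ *qilJ* is ON in B.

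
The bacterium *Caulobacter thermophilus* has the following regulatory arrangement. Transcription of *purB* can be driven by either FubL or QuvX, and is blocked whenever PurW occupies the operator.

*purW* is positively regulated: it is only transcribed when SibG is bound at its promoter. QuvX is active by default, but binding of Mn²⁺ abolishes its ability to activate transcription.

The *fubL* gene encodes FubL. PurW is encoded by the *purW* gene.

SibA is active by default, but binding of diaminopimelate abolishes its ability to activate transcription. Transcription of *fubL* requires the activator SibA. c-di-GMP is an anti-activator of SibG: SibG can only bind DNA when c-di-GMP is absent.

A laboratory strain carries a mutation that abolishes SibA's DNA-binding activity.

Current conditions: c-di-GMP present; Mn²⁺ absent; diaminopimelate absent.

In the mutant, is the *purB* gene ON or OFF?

ON

SibA is non-functional in this strain, so it has no effect.
Required activator SibA is absent, so *fubL* is not transcribed.
So FubL is not produced.
c-di-GMP is present, so SibG is inactive.
Required activator SibG is absent, so *purW* is not transcribed.
So PurW is not produced.
Mn²⁺ is absent, so QuvX is active.
Activator QuvX is present, so *purB* is transcribed.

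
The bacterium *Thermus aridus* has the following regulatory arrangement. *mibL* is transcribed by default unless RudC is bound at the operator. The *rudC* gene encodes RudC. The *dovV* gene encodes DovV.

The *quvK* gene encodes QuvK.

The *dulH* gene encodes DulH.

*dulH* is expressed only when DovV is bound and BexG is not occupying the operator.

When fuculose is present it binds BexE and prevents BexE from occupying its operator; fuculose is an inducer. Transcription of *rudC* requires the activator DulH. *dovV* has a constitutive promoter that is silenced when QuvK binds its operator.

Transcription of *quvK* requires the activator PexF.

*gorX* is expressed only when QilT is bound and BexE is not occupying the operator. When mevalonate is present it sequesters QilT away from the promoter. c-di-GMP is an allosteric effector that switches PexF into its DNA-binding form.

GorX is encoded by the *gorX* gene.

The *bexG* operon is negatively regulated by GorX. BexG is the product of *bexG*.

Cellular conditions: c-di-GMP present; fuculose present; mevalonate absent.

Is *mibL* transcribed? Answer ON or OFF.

Mevalonate is absent, so QilT is active.
Fuculose is present, so BexE is inactive.
No repressor is bound and QilT is active, so *gorX* is transcribed.
So GorX is produced and active.
With repressor GorX bound, *bexG* is not transcribed.
So BexG is not produced.
c-di-GMP is present, so PexF is active.
No repressor is bound and PexF is active, so *quvK* is transcribed.
So QuvK is produced and active.
With repressor QuvK bound, *dovV* is not transcribed.
So DovV is not produced.
Required activator DovV is absent, so *dulH* is not transcribed.
So DulH is not produced.
Required activator DulH is absent, so *rudC* is not transcribed.
So RudC is not produced.
With no repressor bound, *mibL* is transcribed.

ON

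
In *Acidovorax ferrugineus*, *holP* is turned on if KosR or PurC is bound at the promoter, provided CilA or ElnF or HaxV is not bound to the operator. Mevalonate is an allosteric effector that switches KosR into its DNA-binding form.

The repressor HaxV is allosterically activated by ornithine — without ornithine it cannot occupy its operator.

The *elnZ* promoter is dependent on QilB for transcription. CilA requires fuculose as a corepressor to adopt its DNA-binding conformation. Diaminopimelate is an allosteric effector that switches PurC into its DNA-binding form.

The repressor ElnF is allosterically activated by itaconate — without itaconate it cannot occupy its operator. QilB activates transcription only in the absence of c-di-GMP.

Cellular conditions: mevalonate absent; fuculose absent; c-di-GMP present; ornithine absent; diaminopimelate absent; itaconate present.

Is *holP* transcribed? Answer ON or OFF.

OFF

Fuculose is absent, so CilA is inactive.
Itaconate is present, so ElnF is active.
Mevalonate is absent, so KosR is inactive.
Ornithine is absent, so HaxV is inactive.
Diaminopimelate is absent, so PurC is inactive.
With repressor ElnF bound, *holP* is not transcribed.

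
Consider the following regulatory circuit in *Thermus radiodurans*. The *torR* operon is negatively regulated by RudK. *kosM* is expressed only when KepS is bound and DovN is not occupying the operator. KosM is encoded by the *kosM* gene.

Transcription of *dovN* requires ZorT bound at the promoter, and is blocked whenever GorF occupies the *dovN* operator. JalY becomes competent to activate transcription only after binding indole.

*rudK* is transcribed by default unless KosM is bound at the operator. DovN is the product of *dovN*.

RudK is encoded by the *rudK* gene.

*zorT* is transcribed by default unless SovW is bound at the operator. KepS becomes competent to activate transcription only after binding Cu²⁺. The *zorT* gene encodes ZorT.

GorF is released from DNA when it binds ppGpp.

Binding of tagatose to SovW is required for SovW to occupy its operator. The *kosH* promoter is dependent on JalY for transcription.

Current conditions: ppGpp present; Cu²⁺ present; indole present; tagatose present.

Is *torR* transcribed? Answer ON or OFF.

Tagatose is present, so SovW is active.
With repressor SovW bound, *zorT* is not transcribed.
So ZorT is not produced.
ppGpp is present, so GorF is inactive.
Required activator ZorT is absent, so *dovN* is not transcribed.
So DovN is not produced.
Cu²⁺ is present, so KepS is active.
No repressor is bound and KepS is active, so *kosM* is transcribed.
So KosM is produced and active.
With repressor KosM bound, *rudK* is not transcribed.
So RudK is not produced.
With no repressor bound, *torR* is transcribed.

ON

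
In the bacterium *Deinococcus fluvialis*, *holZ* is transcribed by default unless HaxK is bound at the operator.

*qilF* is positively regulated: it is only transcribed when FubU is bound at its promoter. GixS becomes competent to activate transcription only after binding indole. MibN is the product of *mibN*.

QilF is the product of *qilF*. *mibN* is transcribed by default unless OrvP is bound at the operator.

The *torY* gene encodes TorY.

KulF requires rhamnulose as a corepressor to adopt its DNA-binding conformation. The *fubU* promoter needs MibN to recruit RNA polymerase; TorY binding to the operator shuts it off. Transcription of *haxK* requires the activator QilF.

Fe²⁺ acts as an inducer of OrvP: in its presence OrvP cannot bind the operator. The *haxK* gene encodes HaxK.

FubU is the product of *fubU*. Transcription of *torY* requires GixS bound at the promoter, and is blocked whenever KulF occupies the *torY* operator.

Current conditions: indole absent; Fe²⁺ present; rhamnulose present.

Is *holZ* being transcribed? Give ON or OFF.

Fe²⁺ is present, so OrvP is inactive.
With no repressor bound, *mibN* is transcribed.
So MibN is produced and active.
Rhamnulose is present, so KulF is active.
Indole is absent, so GixS is inactive.
With repressor KulF bound, *torY* is not transcribed.
So TorY is not produced.
No repressor is bound and MibN is active, so *fubU* is transcribed.
So FubU is produced and active.
No repressor is bound and FubU is active, so *qilF* is transcribed.
So QilF is produced and active.
No repressor is bound and QilF is active, so *haxK* is transcribed.
So HaxK is produced and active.
With repressor HaxK bound, *holZ* is not transcribed.

OFF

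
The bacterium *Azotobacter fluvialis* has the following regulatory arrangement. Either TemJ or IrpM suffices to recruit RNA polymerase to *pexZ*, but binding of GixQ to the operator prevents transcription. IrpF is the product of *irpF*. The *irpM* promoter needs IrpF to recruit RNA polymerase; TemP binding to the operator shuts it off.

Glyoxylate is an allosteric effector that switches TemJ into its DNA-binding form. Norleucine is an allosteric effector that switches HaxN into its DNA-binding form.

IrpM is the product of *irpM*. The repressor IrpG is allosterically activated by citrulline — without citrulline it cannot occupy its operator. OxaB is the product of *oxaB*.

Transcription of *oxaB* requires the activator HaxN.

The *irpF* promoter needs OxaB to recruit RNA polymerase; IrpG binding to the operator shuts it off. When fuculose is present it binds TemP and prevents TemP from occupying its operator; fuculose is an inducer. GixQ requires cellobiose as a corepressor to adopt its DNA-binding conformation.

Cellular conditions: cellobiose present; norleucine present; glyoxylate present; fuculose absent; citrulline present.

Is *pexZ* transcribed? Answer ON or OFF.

Glyoxylate is present, so TemJ is active.
Cellobiose is present, so GixQ is active.
Citrulline is present, so IrpG is active.
Norleucine is present, so HaxN is active.
No repressor is bound and HaxN is active, so *oxaB* is transcribed.
So OxaB is produced and active.
With repressor IrpG bound, *irpF* is not transcribed.
So IrpF is not produced.
Fuculose is absent, so TemP is active.
With repressor TemP bound, *irpM* is not transcribed.
So IrpM is not produced.
With repressor GixQ bound, *pexZ* is not transcribed.

OFF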